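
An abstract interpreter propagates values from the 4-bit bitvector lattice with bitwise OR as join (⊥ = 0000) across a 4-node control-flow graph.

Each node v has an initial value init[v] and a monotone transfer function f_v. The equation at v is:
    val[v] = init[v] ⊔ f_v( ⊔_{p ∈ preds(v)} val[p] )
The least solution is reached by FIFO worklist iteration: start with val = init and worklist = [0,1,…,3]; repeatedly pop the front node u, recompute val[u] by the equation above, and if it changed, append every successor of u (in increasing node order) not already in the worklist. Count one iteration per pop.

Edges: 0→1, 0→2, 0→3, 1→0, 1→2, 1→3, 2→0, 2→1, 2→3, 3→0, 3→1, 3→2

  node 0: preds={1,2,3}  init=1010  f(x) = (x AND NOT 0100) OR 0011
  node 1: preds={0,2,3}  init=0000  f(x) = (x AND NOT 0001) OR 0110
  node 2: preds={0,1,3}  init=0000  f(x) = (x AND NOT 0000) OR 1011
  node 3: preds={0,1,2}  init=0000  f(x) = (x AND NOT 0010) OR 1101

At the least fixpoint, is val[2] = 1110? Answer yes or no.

no

Trace (7 dequeues):
  [1] u=0 | in 0000 | out 1011 | prev 1010 | push {}
  [2] u=1 | in 1011 | out 1110 | prev 0000 | push {0}
  [3] u=2 | in 1111 | out 1111 | prev 0000 | push {1}
  [4] u=3 | in 1111 | out 1101 | prev 0000 | push {2}
  [5] u=0 | in 1111 | out 1011 | ==
  [6] u=1 | in 1111 | out 1110 | ==
  [7] u=2 | in 1111 | out 1111 | ==

Converged values:
  [0] 1011
  [1] 1110
  [2] 1111
  [3] 1101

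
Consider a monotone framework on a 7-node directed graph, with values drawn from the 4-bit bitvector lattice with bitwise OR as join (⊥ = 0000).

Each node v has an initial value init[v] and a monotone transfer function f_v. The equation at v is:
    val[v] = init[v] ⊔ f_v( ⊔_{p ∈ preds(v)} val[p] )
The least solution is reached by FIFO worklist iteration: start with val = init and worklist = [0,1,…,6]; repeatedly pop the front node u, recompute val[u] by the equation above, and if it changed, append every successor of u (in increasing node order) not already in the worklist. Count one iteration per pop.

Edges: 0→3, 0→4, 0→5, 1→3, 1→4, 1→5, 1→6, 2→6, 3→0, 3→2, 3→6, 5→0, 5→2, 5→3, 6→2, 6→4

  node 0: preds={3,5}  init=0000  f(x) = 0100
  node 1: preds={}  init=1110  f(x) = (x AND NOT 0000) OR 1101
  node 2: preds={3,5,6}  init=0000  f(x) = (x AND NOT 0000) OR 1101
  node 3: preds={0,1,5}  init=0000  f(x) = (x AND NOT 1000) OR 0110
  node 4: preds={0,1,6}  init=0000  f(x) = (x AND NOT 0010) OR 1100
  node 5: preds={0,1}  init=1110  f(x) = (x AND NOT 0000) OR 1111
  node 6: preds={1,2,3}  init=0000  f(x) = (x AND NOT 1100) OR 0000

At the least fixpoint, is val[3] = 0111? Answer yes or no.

Iteration log — 11 steps:
  step 1. node 0  ⊔preds=1110  new=0100  old=0000  +wl: 
  step 2. node 1  ⊔preds=0000  new=1111  old=1110  +wl: 
  step 3. node 2  ⊔preds=1110  new=1111  old=0000  +wl: 
  step 4. node 3  ⊔preds=1111  new=0111  old=0000  +wl: 0,2
  step 5. node 4  ⊔preds=1111  new=1101  old=0000  +wl: 
  step 6. node 5  ⊔preds=1111  new=1111  old=1110  +wl: 3
  step 7. node 6  ⊔preds=1111  new=0011  old=0000  +wl: 4
  step 8. node 0  ⊔preds=1111  new=0100  stable
  step 9. node 2  ⊔preds=1111  new=1111  stable
  step 10. node 3  ⊔preds=1111  new=0111  stable
  step 11. node 4  ⊔preds=1111  new=1101  stable

Least fixpoint reached:
  node 0: 0100
  node 1: 1111
  node 2: 1111
  node 3: 0111
  node 4: 1101
  node 5: 1111
  node 6: 0011

yes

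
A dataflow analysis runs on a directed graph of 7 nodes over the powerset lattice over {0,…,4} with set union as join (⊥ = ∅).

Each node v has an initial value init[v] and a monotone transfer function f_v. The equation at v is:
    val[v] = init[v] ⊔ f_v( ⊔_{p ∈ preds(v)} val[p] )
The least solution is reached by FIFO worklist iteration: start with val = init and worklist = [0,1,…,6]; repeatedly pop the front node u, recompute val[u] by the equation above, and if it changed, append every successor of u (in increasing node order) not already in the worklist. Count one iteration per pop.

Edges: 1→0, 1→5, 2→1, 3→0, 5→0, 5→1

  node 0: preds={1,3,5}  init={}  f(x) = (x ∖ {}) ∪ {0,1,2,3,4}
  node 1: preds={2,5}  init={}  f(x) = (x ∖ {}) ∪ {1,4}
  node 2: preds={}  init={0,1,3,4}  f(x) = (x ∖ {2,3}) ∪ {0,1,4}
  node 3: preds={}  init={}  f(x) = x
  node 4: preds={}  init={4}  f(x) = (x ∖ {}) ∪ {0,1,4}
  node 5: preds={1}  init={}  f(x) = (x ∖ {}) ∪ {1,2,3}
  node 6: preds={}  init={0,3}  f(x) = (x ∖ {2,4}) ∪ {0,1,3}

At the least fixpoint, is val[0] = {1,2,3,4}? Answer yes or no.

Worklist (11 pops):
  #1 pop 0: in={} → {0,1,2,3,4} (was {}); enqueue []
  #2 pop 1: in={0,1,3,4} → {0,1,3,4} (was {}); enqueue [0]
  #3 pop 2: in={} → {0,1,3,4} (no change)
  #4 pop 3: in={} → {} (no change)
  #5 pop 4: in={} → {0,1,4} (was {4}); enqueue []
  #6 pop 5: in={0,1,3,4} → {0,1,2,3,4} (was {}); enqueue [1]
  #7 pop 6: in={} → {0,1,3} (was {0,3}); enqueue []
  #8 pop 0: in={0,1,2,3,4} → {0,1,2,3,4} (no change)
  #9 pop 1: in={0,1,2,3,4} → {0,1,2,3,4} (was {0,1,3,4}); enqueue [0,5]
  #10 pop 0: in={0,1,2,3,4} → {0,1,2,3,4} (no change)
  #11 pop 5: in={0,1,2,3,4} → {0,1,2,3,4} (no change)

Fixpoint:
  val[0] = {0,1,2,3,4}
  val[1] = {0,1,2,3,4}
  val[2] = {0,1,3,4}
  val[3] = {}
  val[4] = {0,1,4}
  val[5] = {0,1,2,3,4}
  val[6] = {0,1,3}

no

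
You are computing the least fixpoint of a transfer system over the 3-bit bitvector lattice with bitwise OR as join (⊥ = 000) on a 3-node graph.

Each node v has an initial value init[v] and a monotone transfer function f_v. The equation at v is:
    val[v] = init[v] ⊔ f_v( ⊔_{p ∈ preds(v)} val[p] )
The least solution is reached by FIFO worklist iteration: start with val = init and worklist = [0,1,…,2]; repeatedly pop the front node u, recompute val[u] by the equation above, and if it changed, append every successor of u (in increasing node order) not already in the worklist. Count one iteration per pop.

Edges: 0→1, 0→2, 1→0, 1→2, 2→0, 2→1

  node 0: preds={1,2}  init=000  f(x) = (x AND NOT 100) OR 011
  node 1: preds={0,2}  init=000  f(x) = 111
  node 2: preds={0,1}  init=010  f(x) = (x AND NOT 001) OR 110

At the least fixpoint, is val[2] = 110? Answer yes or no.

yes

Worklist (5 pops):
  #1 pop 0: in=010 → 011 (was 000); enqueue []
  #2 pop 1: in=011 → 111 (was 000); enqueue [0]
  #3 pop 2: in=111 → 110 (was 010); enqueue [1]
  #4 pop 0: in=111 → 011 (no change)
  #5 pop 1: in=111 → 111 (no change)

Fixpoint:
  val[0] = 011
  val[1] = 111
  val[2] = 110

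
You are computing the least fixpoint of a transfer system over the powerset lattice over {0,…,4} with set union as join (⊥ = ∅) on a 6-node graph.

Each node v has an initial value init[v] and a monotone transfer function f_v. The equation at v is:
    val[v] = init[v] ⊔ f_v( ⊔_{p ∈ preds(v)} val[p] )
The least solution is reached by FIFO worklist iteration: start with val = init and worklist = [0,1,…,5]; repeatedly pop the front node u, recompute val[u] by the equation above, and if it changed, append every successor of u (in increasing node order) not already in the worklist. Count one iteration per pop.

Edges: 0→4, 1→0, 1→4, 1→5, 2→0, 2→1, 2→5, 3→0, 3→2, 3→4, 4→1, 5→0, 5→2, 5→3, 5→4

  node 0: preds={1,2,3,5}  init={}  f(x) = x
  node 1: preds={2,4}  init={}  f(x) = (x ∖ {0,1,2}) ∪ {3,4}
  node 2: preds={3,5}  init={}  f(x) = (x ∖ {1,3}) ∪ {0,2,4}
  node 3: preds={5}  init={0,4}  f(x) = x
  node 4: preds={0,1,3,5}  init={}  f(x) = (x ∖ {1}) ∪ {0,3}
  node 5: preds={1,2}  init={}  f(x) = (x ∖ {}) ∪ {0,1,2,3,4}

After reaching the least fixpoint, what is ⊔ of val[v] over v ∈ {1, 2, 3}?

{0,1,2,3,4}

Worklist (14 pops):
  #1 pop 0: in={0,4} → {0,4} (was {}); enqueue []
  #2 pop 1: in={} → {3,4} (was {}); enqueue [0]
  #3 pop 2: in={0,4} → {0,2,4} (was {}); enqueue [1]
  #4 pop 3: in={} → {0,4} (no change)
  #5 pop 4: in={0,3,4} → {0,3,4} (was {}); enqueue []
  #6 pop 5: in={0,2,3,4} → {0,1,2,3,4} (was {}); enqueue [2,3,4]
  #7 pop 0: in={0,1,2,3,4} → {0,1,2,3,4} (was {0,4}); enqueue []
  #8 pop 1: in={0,2,3,4} → {3,4} (no change)
  #9 pop 2: in={0,1,2,3,4} → {0,2,4} (no change)
  #10 pop 3: in={0,1,2,3,4} → {0,1,2,3,4} (was {0,4}); enqueue [0,2]
  #11 pop 4: in={0,1,2,3,4} → {0,2,3,4} (was {0,3,4}); enqueue [1]
  #12 pop 0: in={0,1,2,3,4} → {0,1,2,3,4} (no change)
  #13 pop 2: in={0,1,2,3,4} → {0,2,4} (no change)
  #14 pop 1: in={0,2,3,4} → {3,4} (no change)

Fixpoint:
  val[0] = {0,1,2,3,4}
  val[1] = {3,4}
  val[2] = {0,2,4}
  val[3] = {0,1,2,3,4}
  val[4] = {0,2,3,4}
  val[5] = {0,1,2,3,4}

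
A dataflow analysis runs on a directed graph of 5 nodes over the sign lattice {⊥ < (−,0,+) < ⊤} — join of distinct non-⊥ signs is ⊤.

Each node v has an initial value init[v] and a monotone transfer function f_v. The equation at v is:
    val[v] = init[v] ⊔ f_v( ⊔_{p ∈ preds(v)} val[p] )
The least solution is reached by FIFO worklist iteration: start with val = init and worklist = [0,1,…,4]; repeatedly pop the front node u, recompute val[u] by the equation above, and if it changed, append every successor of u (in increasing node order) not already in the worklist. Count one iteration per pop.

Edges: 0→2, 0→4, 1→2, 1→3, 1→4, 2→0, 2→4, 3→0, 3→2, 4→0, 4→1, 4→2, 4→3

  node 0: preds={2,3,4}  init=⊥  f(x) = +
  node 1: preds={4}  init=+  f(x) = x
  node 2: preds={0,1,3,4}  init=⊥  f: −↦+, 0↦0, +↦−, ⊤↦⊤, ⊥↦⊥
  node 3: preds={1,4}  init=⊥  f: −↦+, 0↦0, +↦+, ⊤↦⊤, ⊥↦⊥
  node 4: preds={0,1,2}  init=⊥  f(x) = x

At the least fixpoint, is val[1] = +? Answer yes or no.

no

Trace (12 dequeues):
  [1] u=0 | in ⊥ | out + | prev ⊥ | push {}
  [2] u=1 | in ⊥ | out + | ==
  [3] u=2 | in + | out − | prev ⊥ | push {0}
  [4] u=3 | in + | out + | prev ⊥ | push {2}
  [5] u=4 | in ⊤ | out ⊤ | prev ⊥ | push {1,3}
  [6] u=0 | in ⊤ | out + | ==
  [7] u=2 | in ⊤ | out ⊤ | prev − | push {0,4}
  [8] u=1 | in ⊤ | out ⊤ | prev + | push {2}
  [9] u=3 | in ⊤ | out ⊤ | prev + | push {}
  [10] u=0 | in ⊤ | out + | ==
  [11] u=4 | in ⊤ | out ⊤ | ==
  [12] u=2 | in ⊤ | out ⊤ | ==

Converged values:
  [0] +
  [1] ⊤
  [2] ⊤
  [3] ⊤
  [4] ⊤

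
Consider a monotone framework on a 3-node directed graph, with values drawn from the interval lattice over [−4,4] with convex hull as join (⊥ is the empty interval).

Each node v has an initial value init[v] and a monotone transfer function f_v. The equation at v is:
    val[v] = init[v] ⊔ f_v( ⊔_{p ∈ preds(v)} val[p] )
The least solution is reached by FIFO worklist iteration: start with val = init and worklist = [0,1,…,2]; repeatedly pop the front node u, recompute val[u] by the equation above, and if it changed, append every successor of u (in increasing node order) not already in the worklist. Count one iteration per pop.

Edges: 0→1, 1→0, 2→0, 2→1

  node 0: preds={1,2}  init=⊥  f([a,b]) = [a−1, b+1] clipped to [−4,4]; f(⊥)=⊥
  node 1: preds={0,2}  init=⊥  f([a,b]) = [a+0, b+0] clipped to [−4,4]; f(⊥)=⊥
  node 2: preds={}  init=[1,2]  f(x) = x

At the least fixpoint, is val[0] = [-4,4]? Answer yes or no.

Iteration log — 12 steps:
  step 1. node 0  ⊔preds=[1,2]  new=[0,3]  old=⊥  +wl: 
  step 2. node 1  ⊔preds=[0,3]  new=[0,3]  old=⊥  +wl: 0
  step 3. node 2  ⊔preds=⊥  new=[1,2]  stable
  step 4. node 0  ⊔preds=[0,3]  new=[-1,4]  old=[0,3]  +wl: 1
  step 5. node 1  ⊔preds=[-1,4]  new=[-1,4]  old=[0,3]  +wl: 0
  step 6. node 0  ⊔preds=[-1,4]  new=[-2,4]  old=[-1,4]  +wl: 1
  step 7. node 1  ⊔preds=[-2,4]  new=[-2,4]  old=[-1,4]  +wl: 0
  step 8. node 0  ⊔preds=[-2,4]  new=[-3,4]  old=[-2,4]  +wl: 1
  step 9. node 1  ⊔preds=[-3,4]  new=[-3,4]  old=[-2,4]  +wl: 0
  step 10. node 0  ⊔preds=[-3,4]  new=[-4,4]  old=[-3,4]  +wl: 1
  step 11. node 1  ⊔preds=[-4,4]  new=[-4,4]  old=[-3,4]  +wl: 0
  step 12. node 0  ⊔preds=[-4,4]  new=[-4,4]  stable

Least fixpoint reached:
  node 0: [-4,4]
  node 1: [-4,4]
  node 2: [1,2]

yes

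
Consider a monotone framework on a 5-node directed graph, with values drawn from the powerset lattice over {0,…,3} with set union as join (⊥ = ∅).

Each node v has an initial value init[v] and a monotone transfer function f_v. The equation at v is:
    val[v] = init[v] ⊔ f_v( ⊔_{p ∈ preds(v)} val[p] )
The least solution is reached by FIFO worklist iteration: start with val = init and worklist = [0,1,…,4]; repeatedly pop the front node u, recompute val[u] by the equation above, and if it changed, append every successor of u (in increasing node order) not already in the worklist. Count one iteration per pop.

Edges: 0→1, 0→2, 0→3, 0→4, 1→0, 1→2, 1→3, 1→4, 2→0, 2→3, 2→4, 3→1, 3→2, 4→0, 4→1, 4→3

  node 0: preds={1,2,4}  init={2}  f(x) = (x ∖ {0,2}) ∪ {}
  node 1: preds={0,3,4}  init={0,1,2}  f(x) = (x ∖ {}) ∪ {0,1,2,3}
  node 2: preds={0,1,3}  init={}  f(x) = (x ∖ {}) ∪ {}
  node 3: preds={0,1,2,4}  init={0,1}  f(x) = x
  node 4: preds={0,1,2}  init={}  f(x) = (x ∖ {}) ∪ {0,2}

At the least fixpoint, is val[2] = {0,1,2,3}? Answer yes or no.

yes

Iteration log — 10 steps:
  step 1. node 0  ⊔preds={0,1,2}  new={1,2}  old={2}  +wl: 
  step 2. node 1  ⊔preds={0,1,2}  new={0,1,2,3}  old={0,1,2}  +wl: 0
  step 3. node 2  ⊔preds={0,1,2,3}  new={0,1,2,3}  old={}  +wl: 
  step 4. node 3  ⊔preds={0,1,2,3}  new={0,1,2,3}  old={0,1}  +wl: 1,2
  step 5. node 4  ⊔preds={0,1,2,3}  new={0,1,2,3}  old={}  +wl: 3
  step 6. node 0  ⊔preds={0,1,2,3}  new={1,2,3}  old={1,2}  +wl: 4
  step 7. node 1  ⊔preds={0,1,2,3}  new={0,1,2,3}  stable
  step 8. node 2  ⊔preds={0,1,2,3}  new={0,1,2,3}  stable
  step 9. node 3  ⊔preds={0,1,2,3}  new={0,1,2,3}  stable
  step 10. node 4  ⊔preds={0,1,2,3}  new={0,1,2,3}  stable

Least fixpoint reached:
  node 0: {1,2,3}
  node 1: {0,1,2,3}
  node 2: {0,1,2,3}
  node 3: {0,1,2,3}
  node 4: {0,1,2,3}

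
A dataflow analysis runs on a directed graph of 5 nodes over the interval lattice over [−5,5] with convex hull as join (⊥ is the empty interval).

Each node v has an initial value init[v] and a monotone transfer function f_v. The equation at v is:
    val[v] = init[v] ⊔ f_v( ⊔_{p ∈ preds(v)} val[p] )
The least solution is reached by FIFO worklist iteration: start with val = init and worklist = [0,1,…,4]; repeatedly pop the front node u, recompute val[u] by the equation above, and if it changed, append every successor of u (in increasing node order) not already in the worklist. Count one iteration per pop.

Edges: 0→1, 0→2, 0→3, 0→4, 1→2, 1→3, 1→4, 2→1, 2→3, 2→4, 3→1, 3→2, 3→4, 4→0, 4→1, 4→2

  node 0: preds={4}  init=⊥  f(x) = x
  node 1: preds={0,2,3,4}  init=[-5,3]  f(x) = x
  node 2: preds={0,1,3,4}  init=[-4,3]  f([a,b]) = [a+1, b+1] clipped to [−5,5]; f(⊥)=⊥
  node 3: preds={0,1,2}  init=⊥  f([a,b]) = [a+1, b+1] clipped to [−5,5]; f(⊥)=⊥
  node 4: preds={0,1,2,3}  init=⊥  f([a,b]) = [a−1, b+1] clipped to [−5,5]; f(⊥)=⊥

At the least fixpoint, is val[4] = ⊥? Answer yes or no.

no

Trace (12 dequeues):
  [1] u=0 | in ⊥ | out ⊥ | ==
  [2] u=1 | in [-4,3] | out [-5,3] | ==
  [3] u=2 | in [-5,3] | out [-4,4] | prev [-4,3] | push {1}
  [4] u=3 | in [-5,4] | out [-4,5] | prev ⊥ | push {2}
  [5] u=4 | in [-5,5] | out [-5,5] | prev ⊥ | push {0}
  [6] u=1 | in [-5,5] | out [-5,5] | prev [-5,3] | push {3,4}
  [7] u=2 | in [-5,5] | out [-4,5] | prev [-4,4] | push {1}
  [8] u=0 | in [-5,5] | out [-5,5] | prev ⊥ | push {2}
  [9] u=3 | in [-5,5] | out [-4,5] | ==
  [10] u=4 | in [-5,5] | out [-5,5] | ==
  [11] u=1 | in [-5,5] | out [-5,5] | ==
  [12] u=2 | in [-5,5] | out [-4,5] | ==

Converged values:
  [0] [-5,5]
  [1] [-5,5]
  [2] [-4,5]
  [3] [-4,5]
  [4] [-5,5]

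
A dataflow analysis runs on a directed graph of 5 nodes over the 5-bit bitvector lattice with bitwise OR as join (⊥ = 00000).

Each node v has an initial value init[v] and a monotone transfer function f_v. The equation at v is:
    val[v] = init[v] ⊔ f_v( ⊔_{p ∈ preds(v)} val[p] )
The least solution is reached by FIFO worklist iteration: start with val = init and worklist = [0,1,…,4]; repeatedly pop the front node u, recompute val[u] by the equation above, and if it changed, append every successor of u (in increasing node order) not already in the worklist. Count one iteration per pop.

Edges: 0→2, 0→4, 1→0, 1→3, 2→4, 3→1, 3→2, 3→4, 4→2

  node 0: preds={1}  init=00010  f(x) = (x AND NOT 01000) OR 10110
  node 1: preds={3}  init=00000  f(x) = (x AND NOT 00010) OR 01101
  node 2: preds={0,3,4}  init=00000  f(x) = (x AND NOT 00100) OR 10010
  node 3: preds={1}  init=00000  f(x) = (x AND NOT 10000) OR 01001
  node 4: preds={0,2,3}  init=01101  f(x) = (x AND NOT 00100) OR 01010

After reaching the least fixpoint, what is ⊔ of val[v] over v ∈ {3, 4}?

Trace (9 dequeues):
  [1] u=0 | in 00000 | out 10110 | prev 00010 | push {}
  [2] u=1 | in 00000 | out 01101 | prev 00000 | push {0}
  [3] u=2 | in 11111 | out 11011 | prev 00000 | push {}
  [4] u=3 | in 01101 | out 01101 | prev 00000 | push {1,2}
  [5] u=4 | in 11111 | out 11111 | prev 01101 | push {}
  [6] u=0 | in 01101 | out 10111 | prev 10110 | push {4}
  [7] u=1 | in 01101 | out 01101 | ==
  [8] u=2 | in 11111 | out 11011 | ==
  [9] u=4 | in 11111 | out 11111 | ==

Converged values:
  [0] 10111
  [1] 01101
  [2] 11011
  [3] 01101
  [4] 11111

11111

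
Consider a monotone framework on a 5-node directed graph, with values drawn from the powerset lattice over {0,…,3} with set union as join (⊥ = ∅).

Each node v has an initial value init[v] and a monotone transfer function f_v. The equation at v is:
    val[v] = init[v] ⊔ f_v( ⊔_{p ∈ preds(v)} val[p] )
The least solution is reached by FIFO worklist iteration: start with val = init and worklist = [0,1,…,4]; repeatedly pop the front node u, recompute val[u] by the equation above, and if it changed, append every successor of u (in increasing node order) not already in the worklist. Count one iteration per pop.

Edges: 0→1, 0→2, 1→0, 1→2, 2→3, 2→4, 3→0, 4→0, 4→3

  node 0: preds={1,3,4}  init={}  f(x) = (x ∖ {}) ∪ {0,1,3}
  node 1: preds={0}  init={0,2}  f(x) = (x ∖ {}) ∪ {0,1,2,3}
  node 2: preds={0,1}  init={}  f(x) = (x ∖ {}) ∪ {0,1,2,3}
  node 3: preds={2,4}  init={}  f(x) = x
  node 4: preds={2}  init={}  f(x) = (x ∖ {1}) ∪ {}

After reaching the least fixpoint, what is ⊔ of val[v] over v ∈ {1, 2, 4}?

Worklist (7 pops):
  #1 pop 0: in={0,2} → {0,1,2,3} (was {}); enqueue []
  #2 pop 1: in={0,1,2,3} → {0,1,2,3} (was {0,2}); enqueue [0]
  #3 pop 2: in={0,1,2,3} → {0,1,2,3} (was {}); enqueue []
  #4 pop 3: in={0,1,2,3} → {0,1,2,3} (was {}); enqueue []
  #5 pop 4: in={0,1,2,3} → {0,2,3} (was {}); enqueue [3]
  #6 pop 0: in={0,1,2,3} → {0,1,2,3} (no change)
  #7 pop 3: in={0,1,2,3} → {0,1,2,3} (no change)

Fixpoint:
  val[0] = {0,1,2,3}
  val[1] = {0,1,2,3}
  val[2] = {0,1,2,3}
  val[3] = {0,1,2,3}
  val[4] = {0,2,3}

{0,1,2,3}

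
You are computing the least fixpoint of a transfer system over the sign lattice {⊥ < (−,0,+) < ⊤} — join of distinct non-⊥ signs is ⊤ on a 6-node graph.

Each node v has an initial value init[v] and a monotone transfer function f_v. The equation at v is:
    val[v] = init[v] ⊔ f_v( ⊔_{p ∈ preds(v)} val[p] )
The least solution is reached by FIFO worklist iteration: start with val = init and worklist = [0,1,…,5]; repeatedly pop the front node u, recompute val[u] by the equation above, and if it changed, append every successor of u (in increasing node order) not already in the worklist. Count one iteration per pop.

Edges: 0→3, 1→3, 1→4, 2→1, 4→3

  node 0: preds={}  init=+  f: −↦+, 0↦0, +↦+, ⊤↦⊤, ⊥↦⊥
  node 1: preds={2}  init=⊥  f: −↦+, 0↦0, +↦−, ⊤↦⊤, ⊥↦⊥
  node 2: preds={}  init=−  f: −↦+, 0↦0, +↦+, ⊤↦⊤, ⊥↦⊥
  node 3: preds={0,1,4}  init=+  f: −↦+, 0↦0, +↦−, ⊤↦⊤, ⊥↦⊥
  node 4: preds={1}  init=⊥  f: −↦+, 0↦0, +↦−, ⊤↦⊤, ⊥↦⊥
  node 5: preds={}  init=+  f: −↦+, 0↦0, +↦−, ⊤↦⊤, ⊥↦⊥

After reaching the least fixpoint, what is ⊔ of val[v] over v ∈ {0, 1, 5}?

+

Worklist (7 pops):
  #1 pop 0: in=⊥ → + (no change)
  #2 pop 1: in=− → + (was ⊥); enqueue []
  #3 pop 2: in=⊥ → − (no change)
  #4 pop 3: in=+ → ⊤ (was +); enqueue []
  #5 pop 4: in=+ → − (was ⊥); enqueue [3]
  #6 pop 5: in=⊥ → + (no change)
  #7 pop 3: in=⊤ → ⊤ (no change)

Fixpoint:
  val[0] = +
  val[1] = +
  val[2] = −
  val[3] = ⊤
  val[4] = −
  val[5] = +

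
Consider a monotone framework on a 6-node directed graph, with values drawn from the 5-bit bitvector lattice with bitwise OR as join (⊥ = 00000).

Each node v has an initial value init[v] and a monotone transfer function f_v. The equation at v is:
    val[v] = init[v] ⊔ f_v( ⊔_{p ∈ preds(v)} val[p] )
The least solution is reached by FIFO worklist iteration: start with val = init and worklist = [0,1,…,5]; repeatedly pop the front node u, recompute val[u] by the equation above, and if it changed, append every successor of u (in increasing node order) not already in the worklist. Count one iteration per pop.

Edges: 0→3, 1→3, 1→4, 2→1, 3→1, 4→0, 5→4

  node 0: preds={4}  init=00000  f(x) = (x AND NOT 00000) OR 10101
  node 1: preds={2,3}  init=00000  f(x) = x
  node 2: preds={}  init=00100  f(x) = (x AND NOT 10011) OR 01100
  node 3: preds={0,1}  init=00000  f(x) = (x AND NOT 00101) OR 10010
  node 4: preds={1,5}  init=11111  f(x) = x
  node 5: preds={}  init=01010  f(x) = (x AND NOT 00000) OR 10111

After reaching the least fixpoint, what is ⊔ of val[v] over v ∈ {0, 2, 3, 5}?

Trace (9 dequeues):
  [1] u=0 | in 11111 | out 11111 | prev 00000 | push {}
  [2] u=1 | in 00100 | out 00100 | prev 00000 | push {}
  [3] u=2 | in 00000 | out 01100 | prev 00100 | push {1}
  [4] u=3 | in 11111 | out 11010 | prev 00000 | push {}
  [5] u=4 | in 01110 | out 11111 | ==
  [6] u=5 | in 00000 | out 11111 | prev 01010 | push {4}
  [7] u=1 | in 11110 | out 11110 | prev 00100 | push {3}
  [8] u=4 | in 11111 | out 11111 | ==
  [9] u=3 | in 11111 | out 11010 | ==

Converged values:
  [0] 11111
  [1] 11110
  [2] 01100
  [3] 11010
  [4] 11111
  [5] 11111

11111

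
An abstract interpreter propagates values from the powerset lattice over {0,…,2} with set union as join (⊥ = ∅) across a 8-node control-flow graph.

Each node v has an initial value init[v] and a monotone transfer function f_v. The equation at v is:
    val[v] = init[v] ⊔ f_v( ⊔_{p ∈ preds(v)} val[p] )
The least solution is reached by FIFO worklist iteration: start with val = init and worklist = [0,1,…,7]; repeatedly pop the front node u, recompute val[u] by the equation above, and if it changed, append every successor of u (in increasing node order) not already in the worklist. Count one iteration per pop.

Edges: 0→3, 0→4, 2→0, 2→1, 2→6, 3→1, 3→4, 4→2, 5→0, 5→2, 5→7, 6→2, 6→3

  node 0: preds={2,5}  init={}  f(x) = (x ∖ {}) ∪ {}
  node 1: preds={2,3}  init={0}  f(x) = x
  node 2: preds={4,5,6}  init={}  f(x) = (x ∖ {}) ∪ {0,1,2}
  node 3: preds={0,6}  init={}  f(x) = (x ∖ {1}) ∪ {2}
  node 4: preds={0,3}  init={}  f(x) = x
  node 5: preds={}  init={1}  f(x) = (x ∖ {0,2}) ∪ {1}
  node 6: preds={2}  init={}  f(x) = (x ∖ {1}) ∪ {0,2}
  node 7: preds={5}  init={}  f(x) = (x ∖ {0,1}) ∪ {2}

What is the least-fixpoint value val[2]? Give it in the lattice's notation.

{0,1,2}

Iteration log — 15 steps:
  step 1. node 0  ⊔preds={1}  new={1}  old={}  +wl: 
  step 2. node 1  ⊔preds={}  new={0}  stable
  step 3. node 2  ⊔preds={1}  new={0,1,2}  old={}  +wl: 0,1
  step 4. node 3  ⊔preds={1}  new={2}  old={}  +wl: 
  step 5. node 4  ⊔preds={1,2}  new={1,2}  old={}  +wl: 2
  step 6. node 5  ⊔preds={}  new={1}  stable
  step 7. node 6  ⊔preds={0,1,2}  new={0,2}  old={}  +wl: 3
  step 8. node 7  ⊔preds={1}  new={2}  old={}  +wl: 
  step 9. node 0  ⊔preds={0,1,2}  new={0,1,2}  old={1}  +wl: 4
  step 10. node 1  ⊔preds={0,1,2}  new={0,1,2}  old={0}  +wl: 
  step 11. node 2  ⊔preds={0,1,2}  new={0,1,2}  stable
  step 12. node 3  ⊔preds={0,1,2}  new={0,2}  old={2}  +wl: 1
  step 13. node 4  ⊔preds={0,1,2}  new={0,1,2}  old={1,2}  +wl: 2
  step 14. node 1  ⊔preds={0,1,2}  new={0,1,2}  stable
  step 15. node 2  ⊔preds={0,1,2}  new={0,1,2}  stable

Least fixpoint reached:
  node 0: {0,1,2}
  node 1: {0,1,2}
  node 2: {0,1,2}
  node 3: {0,2}
  node 4: {0,1,2}
  node 5: {1}
  node 6: {0,2}
  node 7: {2}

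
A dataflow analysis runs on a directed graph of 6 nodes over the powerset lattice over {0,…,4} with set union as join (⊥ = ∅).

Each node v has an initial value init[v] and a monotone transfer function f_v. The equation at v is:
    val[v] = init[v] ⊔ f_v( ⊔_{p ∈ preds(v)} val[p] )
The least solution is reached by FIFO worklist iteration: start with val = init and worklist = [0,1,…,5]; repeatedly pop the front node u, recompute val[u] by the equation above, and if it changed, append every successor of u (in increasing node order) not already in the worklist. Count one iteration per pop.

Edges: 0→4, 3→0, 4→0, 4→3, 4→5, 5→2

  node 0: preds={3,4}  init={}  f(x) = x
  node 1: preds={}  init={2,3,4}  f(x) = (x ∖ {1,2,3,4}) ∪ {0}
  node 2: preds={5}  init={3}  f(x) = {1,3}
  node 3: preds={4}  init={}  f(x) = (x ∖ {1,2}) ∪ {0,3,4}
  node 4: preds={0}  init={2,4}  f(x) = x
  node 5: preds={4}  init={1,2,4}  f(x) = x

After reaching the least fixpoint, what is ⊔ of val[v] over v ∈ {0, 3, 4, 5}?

Iteration log — 12 steps:
  step 1. node 0  ⊔preds={2,4}  new={2,4}  old={}  +wl: 
  step 2. node 1  ⊔preds={}  new={0,2,3,4}  old={2,3,4}  +wl: 
  step 3. node 2  ⊔preds={1,2,4}  new={1,3}  old={3}  +wl: 
  step 4. node 3  ⊔preds={2,4}  new={0,3,4}  old={}  +wl: 0
  step 5. node 4  ⊔preds={2,4}  new={2,4}  stable
  step 6. node 5  ⊔preds={2,4}  new={1,2,4}  stable
  step 7. node 0  ⊔preds={0,2,3,4}  new={0,2,3,4}  old={2,4}  +wl: 4
  step 8. node 4  ⊔preds={0,2,3,4}  new={0,2,3,4}  old={2,4}  +wl: 0,3,5
  step 9. node 0  ⊔preds={0,2,3,4}  new={0,2,3,4}  stable
  step 10. node 3  ⊔preds={0,2,3,4}  new={0,3,4}  stable
  step 11. node 5  ⊔preds={0,2,3,4}  new={0,1,2,3,4}  old={1,2,4}  +wl: 2
  step 12. node 2  ⊔preds={0,1,2,3,4}  new={1,3}  stable

Least fixpoint reached:
  node 0: {0,2,3,4}
  node 1: {0,2,3,4}
  node 2: {1,3}
  node 3: {0,3,4}
  node 4: {0,2,3,4}
  node 5: {0,1,2,3,4}

{0,1,2,3,4}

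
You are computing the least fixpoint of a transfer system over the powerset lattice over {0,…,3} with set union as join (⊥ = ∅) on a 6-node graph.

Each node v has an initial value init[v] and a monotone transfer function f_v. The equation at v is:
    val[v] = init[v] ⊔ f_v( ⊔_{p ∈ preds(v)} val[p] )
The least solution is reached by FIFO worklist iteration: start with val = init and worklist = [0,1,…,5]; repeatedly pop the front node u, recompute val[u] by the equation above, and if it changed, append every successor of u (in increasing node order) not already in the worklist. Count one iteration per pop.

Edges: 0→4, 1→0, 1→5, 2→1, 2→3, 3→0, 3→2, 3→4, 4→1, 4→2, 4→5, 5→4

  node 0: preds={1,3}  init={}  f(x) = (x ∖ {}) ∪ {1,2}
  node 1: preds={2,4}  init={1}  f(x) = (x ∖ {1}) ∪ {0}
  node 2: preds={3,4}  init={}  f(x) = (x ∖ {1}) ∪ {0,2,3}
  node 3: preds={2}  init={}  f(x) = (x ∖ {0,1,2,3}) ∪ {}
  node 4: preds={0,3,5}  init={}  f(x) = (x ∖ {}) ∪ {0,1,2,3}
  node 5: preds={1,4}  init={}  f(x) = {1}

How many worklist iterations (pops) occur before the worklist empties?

13

Trace (13 dequeues):
  [1] u=0 | in {1} | out {1,2} | prev {} | push {}
  [2] u=1 | in {} | out {0,1} | prev {1} | push {0}
  [3] u=2 | in {} | out {0,2,3} | prev {} | push {1}
  [4] u=3 | in {0,2,3} | out {} | ==
  [5] u=4 | in {1,2} | out {0,1,2,3} | prev {} | push {2}
  [6] u=5 | in {0,1,2,3} | out {1} | prev {} | push {4}
  [7] u=0 | in {0,1} | out {0,1,2} | prev {1,2} | push {}
  [8] u=1 | in {0,1,2,3} | out {0,1,2,3} | prev {0,1} | push {0,5}
  [9] u=2 | in {0,1,2,3} | out {0,2,3} | ==
  [10] u=4 | in {0,1,2} | out {0,1,2,3} | ==
  [11] u=0 | in {0,1,2,3} | out {0,1,2,3} | prev {0,1,2} | push {4}
  [12] u=5 | in {0,1,2,3} | out {1} | ==
  [13] u=4 | in {0,1,2,3} | out {0,1,2,3} | ==

Converged values:
  [0] {0,1,2,3}
  [1] {0,1,2,3}
  [2] {0,2,3}
  [3] {}
  [4] {0,1,2,3}
  [5] {1}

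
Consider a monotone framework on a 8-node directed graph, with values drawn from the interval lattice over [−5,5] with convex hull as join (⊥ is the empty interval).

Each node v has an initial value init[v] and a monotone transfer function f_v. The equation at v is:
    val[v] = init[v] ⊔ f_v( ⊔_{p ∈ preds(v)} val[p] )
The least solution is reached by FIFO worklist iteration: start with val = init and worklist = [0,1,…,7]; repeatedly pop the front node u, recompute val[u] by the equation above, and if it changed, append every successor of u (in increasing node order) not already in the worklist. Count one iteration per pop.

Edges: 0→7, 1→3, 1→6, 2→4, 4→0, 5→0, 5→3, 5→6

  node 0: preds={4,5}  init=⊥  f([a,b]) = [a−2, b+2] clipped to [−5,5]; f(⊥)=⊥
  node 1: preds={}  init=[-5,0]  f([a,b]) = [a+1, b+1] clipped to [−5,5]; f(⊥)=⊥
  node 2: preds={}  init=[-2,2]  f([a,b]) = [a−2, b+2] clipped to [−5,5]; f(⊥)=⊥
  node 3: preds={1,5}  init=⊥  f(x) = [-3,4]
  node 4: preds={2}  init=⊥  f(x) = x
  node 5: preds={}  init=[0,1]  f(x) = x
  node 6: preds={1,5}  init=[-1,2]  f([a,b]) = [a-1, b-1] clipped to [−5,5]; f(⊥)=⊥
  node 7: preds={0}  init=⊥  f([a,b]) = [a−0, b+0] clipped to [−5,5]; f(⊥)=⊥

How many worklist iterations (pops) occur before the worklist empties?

Worklist (10 pops):
  #1 pop 0: in=[0,1] → [-2,3] (was ⊥); enqueue []
  #2 pop 1: in=⊥ → [-5,0] (no change)
  #3 pop 2: in=⊥ → [-2,2] (no change)
  #4 pop 3: in=[-5,1] → [-3,4] (was ⊥); enqueue []
  #5 pop 4: in=[-2,2] → [-2,2] (was ⊥); enqueue [0]
  #6 pop 5: in=⊥ → [0,1] (no change)
  #7 pop 6: in=[-5,1] → [-5,2] (was [-1,2]); enqueue []
  #8 pop 7: in=[-2,3] → [-2,3] (was ⊥); enqueue []
  #9 pop 0: in=[-2,2] → [-4,4] (was [-2,3]); enqueue [7]
  #10 pop 7: in=[-4,4] → [-4,4] (was [-2,3]); enqueue []

Fixpoint:
  val[0] = [-4,4]
  val[1] = [-5,0]
  val[2] = [-2,2]
  val[3] = [-3,4]
  val[4] = [-2,2]
  val[5] = [0,1]
  val[6] = [-5,2]
  val[7] = [-4,4]

10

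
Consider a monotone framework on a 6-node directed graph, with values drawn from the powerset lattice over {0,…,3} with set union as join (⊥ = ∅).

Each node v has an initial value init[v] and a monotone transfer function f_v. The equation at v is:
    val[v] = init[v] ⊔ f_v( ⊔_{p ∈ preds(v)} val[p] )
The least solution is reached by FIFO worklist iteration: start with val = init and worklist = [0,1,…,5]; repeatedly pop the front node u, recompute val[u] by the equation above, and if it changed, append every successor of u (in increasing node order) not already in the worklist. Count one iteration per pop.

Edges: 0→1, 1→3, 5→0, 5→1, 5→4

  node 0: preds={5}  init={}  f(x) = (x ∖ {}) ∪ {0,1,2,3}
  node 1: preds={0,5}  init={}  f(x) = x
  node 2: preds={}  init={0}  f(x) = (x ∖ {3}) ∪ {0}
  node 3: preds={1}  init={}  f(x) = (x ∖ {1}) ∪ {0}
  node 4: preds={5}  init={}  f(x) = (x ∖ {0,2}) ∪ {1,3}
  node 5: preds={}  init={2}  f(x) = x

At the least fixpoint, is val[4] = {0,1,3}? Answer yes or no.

Iteration log — 6 steps:
  step 1. node 0  ⊔preds={2}  new={0,1,2,3}  old={}  +wl: 
  step 2. node 1  ⊔preds={0,1,2,3}  new={0,1,2,3}  old={}  +wl: 
  step 3. node 2  ⊔preds={}  new={0}  stable
  step 4. node 3  ⊔preds={0,1,2,3}  new={0,2,3}  old={}  +wl: 
  step 5. node 4  ⊔preds={2}  new={1,3}  old={}  +wl: 
  step 6. node 5  ⊔preds={}  new={2}  stable

Least fixpoint reached:
  node 0: {0,1,2,3}
  node 1: {0,1,2,3}
  node 2: {0}
  node 3: {0,2,3}
  node 4: {1,3}
  node 5: {2}

no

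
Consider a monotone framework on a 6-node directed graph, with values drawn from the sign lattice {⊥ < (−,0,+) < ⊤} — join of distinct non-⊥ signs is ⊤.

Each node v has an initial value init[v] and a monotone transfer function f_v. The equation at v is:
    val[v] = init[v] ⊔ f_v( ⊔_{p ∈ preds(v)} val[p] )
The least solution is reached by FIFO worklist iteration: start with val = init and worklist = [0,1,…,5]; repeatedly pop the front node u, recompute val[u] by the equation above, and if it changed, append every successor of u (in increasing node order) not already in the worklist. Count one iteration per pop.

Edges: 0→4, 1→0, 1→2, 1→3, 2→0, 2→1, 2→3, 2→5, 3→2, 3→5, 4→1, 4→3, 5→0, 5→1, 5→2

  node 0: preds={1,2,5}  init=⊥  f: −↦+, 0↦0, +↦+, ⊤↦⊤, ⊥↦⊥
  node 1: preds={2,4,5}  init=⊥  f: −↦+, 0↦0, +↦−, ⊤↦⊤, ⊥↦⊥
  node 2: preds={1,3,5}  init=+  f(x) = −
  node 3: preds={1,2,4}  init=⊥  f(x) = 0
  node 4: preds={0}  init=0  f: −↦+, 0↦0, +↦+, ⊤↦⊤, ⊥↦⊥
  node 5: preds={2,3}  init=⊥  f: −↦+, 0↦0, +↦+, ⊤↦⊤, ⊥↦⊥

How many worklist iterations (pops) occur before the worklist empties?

11

Iteration log — 11 steps:
  step 1. node 0  ⊔preds=+  new=+  old=⊥  +wl: 
  step 2. node 1  ⊔preds=⊤  new=⊤  old=⊥  +wl: 0
  step 3. node 2  ⊔preds=⊤  new=⊤  old=+  +wl: 1
  step 4. node 3  ⊔preds=⊤  new=0  old=⊥  +wl: 2
  step 5. node 4  ⊔preds=+  new=⊤  old=0  +wl: 3
  step 6. node 5  ⊔preds=⊤  new=⊤  old=⊥  +wl: 
  step 7. node 0  ⊔preds=⊤  new=⊤  old=+  +wl: 4
  step 8. node 1  ⊔preds=⊤  new=⊤  stable
  step 9. node 2  ⊔preds=⊤  new=⊤  stable
  step 10. node 3  ⊔preds=⊤  new=0  stable
  step 11. node 4  ⊔preds=⊤  new=⊤  stable

Least fixpoint reached:
  node 0: ⊤
  node 1: ⊤
  node 2: ⊤
  node 3: 0
  node 4: ⊤
  node 5: ⊤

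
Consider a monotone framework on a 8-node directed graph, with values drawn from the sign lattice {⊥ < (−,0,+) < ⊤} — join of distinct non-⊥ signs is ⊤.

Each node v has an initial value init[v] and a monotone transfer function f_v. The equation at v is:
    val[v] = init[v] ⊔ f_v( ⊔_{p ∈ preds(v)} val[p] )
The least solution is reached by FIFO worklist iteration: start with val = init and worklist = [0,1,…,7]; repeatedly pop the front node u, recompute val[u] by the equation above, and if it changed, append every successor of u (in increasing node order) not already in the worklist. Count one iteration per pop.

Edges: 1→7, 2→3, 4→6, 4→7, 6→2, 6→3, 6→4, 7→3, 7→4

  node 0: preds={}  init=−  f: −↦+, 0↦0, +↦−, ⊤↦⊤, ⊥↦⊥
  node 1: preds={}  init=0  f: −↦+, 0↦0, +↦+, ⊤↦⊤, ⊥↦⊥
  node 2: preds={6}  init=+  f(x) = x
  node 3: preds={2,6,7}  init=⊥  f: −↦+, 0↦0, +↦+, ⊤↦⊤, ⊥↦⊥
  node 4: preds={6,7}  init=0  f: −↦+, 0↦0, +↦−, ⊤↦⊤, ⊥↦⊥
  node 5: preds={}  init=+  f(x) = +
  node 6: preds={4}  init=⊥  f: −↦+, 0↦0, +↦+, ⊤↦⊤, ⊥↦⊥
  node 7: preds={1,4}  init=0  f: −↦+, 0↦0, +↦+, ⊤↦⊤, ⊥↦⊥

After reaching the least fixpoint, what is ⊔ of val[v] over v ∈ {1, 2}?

⊤

Trace (11 dequeues):
  [1] u=0 | in ⊥ | out − | ==
  [2] u=1 | in ⊥ | out 0 | ==
  [3] u=2 | in ⊥ | out + | ==
  [4] u=3 | in ⊤ | out ⊤ | prev ⊥ | push {}
  [5] u=4 | in 0 | out 0 | ==
  [6] u=5 | in ⊥ | out + | ==
  [7] u=6 | in 0 | out 0 | prev ⊥ | push {2,3,4}
  [8] u=7 | in 0 | out 0 | ==
  [9] u=2 | in 0 | out ⊤ | prev + | push {}
  [10] u=3 | in ⊤ | out ⊤ | ==
  [11] u=4 | in 0 | out 0 | ==

Converged values:
  [0] −
  [1] 0
  [2] ⊤
  [3] ⊤
  [4] 0
  [5] +
  [6] 0
  [7] 0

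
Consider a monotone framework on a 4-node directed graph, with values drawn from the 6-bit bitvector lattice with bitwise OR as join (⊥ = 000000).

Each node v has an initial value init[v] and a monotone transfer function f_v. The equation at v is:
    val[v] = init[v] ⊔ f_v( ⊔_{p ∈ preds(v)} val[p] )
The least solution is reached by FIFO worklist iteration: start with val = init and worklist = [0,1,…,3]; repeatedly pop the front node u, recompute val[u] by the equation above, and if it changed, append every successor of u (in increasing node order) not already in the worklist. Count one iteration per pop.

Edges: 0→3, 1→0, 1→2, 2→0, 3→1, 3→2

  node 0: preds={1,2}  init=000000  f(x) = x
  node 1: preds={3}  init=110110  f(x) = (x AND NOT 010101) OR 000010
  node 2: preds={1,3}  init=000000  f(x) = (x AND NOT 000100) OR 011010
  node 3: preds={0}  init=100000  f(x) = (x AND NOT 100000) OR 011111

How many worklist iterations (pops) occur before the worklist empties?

Trace (10 dequeues):
  [1] u=0 | in 110110 | out 110110 | prev 000000 | push {}
  [2] u=1 | in 100000 | out 110110 | ==
  [3] u=2 | in 110110 | out 111010 | prev 000000 | push {0}
  [4] u=3 | in 110110 | out 111111 | prev 100000 | push {1,2}
  [5] u=0 | in 111110 | out 111110 | prev 110110 | push {3}
  [6] u=1 | in 111111 | out 111110 | prev 110110 | push {0}
  [7] u=2 | in 111111 | out 111011 | prev 111010 | push {}
  [8] u=3 | in 111110 | out 111111 | ==
  [9] u=0 | in 111111 | out 111111 | prev 111110 | push {3}
  [10] u=3 | in 111111 | out 111111 | ==

Converged values:
  [0] 111111
  [1] 111110
  [2] 111011
  [3] 111111

10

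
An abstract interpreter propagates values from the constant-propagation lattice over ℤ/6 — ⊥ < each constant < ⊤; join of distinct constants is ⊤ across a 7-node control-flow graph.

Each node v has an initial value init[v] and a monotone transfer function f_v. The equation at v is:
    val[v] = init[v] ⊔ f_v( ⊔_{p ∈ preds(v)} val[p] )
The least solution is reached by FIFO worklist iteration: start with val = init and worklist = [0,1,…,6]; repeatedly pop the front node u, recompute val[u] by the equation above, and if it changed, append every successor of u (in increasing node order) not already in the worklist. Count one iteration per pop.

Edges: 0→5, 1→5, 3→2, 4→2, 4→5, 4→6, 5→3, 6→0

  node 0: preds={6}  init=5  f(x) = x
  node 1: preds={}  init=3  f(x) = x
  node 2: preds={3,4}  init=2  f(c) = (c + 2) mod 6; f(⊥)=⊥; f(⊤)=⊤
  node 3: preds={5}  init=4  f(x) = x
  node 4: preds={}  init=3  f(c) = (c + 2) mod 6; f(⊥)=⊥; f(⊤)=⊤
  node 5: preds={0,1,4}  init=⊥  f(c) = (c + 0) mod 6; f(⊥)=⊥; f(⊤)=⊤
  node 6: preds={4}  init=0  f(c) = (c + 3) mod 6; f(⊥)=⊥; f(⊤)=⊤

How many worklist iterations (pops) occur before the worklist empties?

Trace (9 dequeues):
  [1] u=0 | in 0 | out ⊤ | prev 5 | push {}
  [2] u=1 | in ⊥ | out 3 | ==
  [3] u=2 | in ⊤ | out ⊤ | prev 2 | push {}
  [4] u=3 | in ⊥ | out 4 | ==
  [5] u=4 | in ⊥ | out 3 | ==
  [6] u=5 | in ⊤ | out ⊤ | prev ⊥ | push {3}
  [7] u=6 | in 3 | out 0 | ==
  [8] u=3 | in ⊤ | out ⊤ | prev 4 | push {2}
  [9] u=2 | in ⊤ | out ⊤ | ==

Converged values:
  [0] ⊤
  [1] 3
  [2] ⊤
  [3] ⊤
  [4] 3
  [5] ⊤
  [6] 0

9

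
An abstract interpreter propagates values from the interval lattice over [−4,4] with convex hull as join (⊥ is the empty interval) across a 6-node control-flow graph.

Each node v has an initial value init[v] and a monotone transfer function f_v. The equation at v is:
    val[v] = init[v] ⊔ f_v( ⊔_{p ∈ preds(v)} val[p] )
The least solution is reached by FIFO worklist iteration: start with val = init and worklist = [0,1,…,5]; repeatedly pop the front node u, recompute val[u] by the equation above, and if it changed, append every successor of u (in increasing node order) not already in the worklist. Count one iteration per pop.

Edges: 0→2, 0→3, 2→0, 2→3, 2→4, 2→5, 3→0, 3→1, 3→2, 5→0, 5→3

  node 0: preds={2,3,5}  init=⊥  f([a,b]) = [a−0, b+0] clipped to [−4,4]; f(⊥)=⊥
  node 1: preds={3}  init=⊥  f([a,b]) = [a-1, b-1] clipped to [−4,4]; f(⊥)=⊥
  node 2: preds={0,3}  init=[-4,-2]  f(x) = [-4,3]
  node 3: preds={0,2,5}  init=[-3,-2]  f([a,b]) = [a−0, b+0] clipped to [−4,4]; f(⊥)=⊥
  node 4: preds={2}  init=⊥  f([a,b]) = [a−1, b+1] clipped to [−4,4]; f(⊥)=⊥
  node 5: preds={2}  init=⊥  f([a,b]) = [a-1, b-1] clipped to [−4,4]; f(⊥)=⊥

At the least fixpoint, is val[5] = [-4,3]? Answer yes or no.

no

Iteration log — 10 steps:
  step 1. node 0  ⊔preds=[-4,-2]  new=[-4,-2]  old=⊥  +wl: 
  step 2. node 1  ⊔preds=[-3,-2]  new=[-4,-3]  old=⊥  +wl: 
  step 3. node 2  ⊔preds=[-4,-2]  new=[-4,3]  old=[-4,-2]  +wl: 0
  step 4. node 3  ⊔preds=[-4,3]  new=[-4,3]  old=[-3,-2]  +wl: 1,2
  step 5. node 4  ⊔preds=[-4,3]  new=[-4,4]  old=⊥  +wl: 
  step 6. node 5  ⊔preds=[-4,3]  new=[-4,2]  old=⊥  +wl: 3
  step 7. node 0  ⊔preds=[-4,3]  new=[-4,3]  old=[-4,-2]  +wl: 
  step 8. node 1  ⊔preds=[-4,3]  new=[-4,2]  old=[-4,-3]  +wl: 
  step 9. node 2  ⊔preds=[-4,3]  new=[-4,3]  stable
  step 10. node 3  ⊔preds=[-4,3]  new=[-4,3]  stable

Least fixpoint reached:
  node 0: [-4,3]
  node 1: [-4,2]
  node 2: [-4,3]
  node 3: [-4,3]
  node 4: [-4,4]
  node 5: [-4,2]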